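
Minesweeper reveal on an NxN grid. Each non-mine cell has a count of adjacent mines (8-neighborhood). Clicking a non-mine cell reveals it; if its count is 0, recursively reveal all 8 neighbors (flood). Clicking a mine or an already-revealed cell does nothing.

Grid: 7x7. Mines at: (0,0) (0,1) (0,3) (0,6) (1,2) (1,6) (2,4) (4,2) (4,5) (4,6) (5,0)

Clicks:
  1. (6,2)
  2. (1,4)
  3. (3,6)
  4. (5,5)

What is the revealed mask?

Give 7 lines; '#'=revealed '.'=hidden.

Click 1 (6,2) count=0: revealed 12 new [(5,1) (5,2) (5,3) (5,4) (5,5) (5,6) (6,1) (6,2) (6,3) (6,4) (6,5) (6,6)] -> total=12
Click 2 (1,4) count=2: revealed 1 new [(1,4)] -> total=13
Click 3 (3,6) count=2: revealed 1 new [(3,6)] -> total=14
Click 4 (5,5) count=2: revealed 0 new [(none)] -> total=14

Answer: .......
....#..
.......
......#
.......
.######
.######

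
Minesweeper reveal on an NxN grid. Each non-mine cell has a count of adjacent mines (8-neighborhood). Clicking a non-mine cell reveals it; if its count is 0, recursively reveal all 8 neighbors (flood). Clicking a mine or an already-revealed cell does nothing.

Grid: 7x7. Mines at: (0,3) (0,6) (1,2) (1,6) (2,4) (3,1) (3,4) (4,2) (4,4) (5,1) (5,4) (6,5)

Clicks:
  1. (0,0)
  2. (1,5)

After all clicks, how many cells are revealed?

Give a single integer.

Answer: 7

Derivation:
Click 1 (0,0) count=0: revealed 6 new [(0,0) (0,1) (1,0) (1,1) (2,0) (2,1)] -> total=6
Click 2 (1,5) count=3: revealed 1 new [(1,5)] -> total=7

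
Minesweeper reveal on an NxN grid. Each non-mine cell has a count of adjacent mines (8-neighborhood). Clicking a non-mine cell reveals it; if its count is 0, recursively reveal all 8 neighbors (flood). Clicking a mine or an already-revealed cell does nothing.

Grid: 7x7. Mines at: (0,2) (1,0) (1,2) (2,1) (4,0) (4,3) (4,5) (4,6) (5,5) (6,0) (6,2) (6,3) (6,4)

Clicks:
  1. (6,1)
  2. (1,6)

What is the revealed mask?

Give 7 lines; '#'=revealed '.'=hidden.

Answer: ...####
...####
...####
...####
.......
.......
.#.....

Derivation:
Click 1 (6,1) count=2: revealed 1 new [(6,1)] -> total=1
Click 2 (1,6) count=0: revealed 16 new [(0,3) (0,4) (0,5) (0,6) (1,3) (1,4) (1,5) (1,6) (2,3) (2,4) (2,5) (2,6) (3,3) (3,4) (3,5) (3,6)] -> total=17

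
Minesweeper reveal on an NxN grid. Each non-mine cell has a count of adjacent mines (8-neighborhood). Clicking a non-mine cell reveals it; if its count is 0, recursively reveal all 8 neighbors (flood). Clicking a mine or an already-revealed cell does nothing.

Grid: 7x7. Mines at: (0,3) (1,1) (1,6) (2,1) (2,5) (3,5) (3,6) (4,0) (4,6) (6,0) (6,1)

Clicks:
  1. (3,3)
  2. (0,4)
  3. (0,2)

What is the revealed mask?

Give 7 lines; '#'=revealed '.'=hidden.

Answer: ..#.#..
..###..
..###..
.####..
.#####.
.######
..#####

Derivation:
Click 1 (3,3) count=0: revealed 26 new [(1,2) (1,3) (1,4) (2,2) (2,3) (2,4) (3,1) (3,2) (3,3) (3,4) (4,1) (4,2) (4,3) (4,4) (4,5) (5,1) (5,2) (5,3) (5,4) (5,5) (5,6) (6,2) (6,3) (6,4) (6,5) (6,6)] -> total=26
Click 2 (0,4) count=1: revealed 1 new [(0,4)] -> total=27
Click 3 (0,2) count=2: revealed 1 new [(0,2)] -> total=28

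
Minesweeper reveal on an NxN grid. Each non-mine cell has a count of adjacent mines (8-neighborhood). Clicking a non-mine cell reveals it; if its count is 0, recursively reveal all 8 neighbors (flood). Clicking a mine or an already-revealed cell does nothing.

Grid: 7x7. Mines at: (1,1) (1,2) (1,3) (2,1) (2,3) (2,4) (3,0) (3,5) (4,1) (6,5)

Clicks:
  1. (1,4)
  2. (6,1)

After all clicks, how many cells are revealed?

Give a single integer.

Answer: 17

Derivation:
Click 1 (1,4) count=3: revealed 1 new [(1,4)] -> total=1
Click 2 (6,1) count=0: revealed 16 new [(3,2) (3,3) (3,4) (4,2) (4,3) (4,4) (5,0) (5,1) (5,2) (5,3) (5,4) (6,0) (6,1) (6,2) (6,3) (6,4)] -> total=17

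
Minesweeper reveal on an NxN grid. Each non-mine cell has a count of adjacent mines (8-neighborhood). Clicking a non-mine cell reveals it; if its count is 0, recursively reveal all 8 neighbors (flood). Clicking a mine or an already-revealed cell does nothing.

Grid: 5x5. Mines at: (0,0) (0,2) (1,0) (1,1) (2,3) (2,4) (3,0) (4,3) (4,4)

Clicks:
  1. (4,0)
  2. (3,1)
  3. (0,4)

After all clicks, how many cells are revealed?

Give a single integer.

Click 1 (4,0) count=1: revealed 1 new [(4,0)] -> total=1
Click 2 (3,1) count=1: revealed 1 new [(3,1)] -> total=2
Click 3 (0,4) count=0: revealed 4 new [(0,3) (0,4) (1,3) (1,4)] -> total=6

Answer: 6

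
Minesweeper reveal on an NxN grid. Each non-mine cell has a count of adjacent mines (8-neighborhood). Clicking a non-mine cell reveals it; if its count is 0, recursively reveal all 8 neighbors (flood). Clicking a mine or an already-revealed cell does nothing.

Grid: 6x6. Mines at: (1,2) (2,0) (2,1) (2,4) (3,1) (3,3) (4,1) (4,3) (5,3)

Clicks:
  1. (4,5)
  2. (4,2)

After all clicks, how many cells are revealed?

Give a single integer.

Answer: 7

Derivation:
Click 1 (4,5) count=0: revealed 6 new [(3,4) (3,5) (4,4) (4,5) (5,4) (5,5)] -> total=6
Click 2 (4,2) count=5: revealed 1 new [(4,2)] -> total=7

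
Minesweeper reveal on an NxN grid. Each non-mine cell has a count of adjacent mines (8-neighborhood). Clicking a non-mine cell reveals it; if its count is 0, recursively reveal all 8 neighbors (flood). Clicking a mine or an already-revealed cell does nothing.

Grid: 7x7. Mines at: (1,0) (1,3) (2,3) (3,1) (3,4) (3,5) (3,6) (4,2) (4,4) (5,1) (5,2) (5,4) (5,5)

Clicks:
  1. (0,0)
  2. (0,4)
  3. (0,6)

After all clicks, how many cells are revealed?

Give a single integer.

Answer: 10

Derivation:
Click 1 (0,0) count=1: revealed 1 new [(0,0)] -> total=1
Click 2 (0,4) count=1: revealed 1 new [(0,4)] -> total=2
Click 3 (0,6) count=0: revealed 8 new [(0,5) (0,6) (1,4) (1,5) (1,6) (2,4) (2,5) (2,6)] -> total=10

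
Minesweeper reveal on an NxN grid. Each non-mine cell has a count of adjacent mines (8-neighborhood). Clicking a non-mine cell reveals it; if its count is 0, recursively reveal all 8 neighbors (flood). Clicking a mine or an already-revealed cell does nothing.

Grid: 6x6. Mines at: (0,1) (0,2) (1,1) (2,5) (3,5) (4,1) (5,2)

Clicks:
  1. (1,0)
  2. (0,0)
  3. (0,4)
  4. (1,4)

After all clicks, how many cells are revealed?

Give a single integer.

Answer: 8

Derivation:
Click 1 (1,0) count=2: revealed 1 new [(1,0)] -> total=1
Click 2 (0,0) count=2: revealed 1 new [(0,0)] -> total=2
Click 3 (0,4) count=0: revealed 6 new [(0,3) (0,4) (0,5) (1,3) (1,4) (1,5)] -> total=8
Click 4 (1,4) count=1: revealed 0 new [(none)] -> total=8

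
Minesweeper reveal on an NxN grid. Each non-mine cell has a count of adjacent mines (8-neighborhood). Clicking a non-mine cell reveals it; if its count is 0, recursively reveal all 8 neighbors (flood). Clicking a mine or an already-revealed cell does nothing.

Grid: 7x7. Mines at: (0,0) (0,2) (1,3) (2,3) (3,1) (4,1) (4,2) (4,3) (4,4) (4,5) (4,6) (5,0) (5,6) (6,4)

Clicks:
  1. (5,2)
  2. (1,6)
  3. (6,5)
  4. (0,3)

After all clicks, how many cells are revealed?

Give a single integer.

Answer: 15

Derivation:
Click 1 (5,2) count=3: revealed 1 new [(5,2)] -> total=1
Click 2 (1,6) count=0: revealed 12 new [(0,4) (0,5) (0,6) (1,4) (1,5) (1,6) (2,4) (2,5) (2,6) (3,4) (3,5) (3,6)] -> total=13
Click 3 (6,5) count=2: revealed 1 new [(6,5)] -> total=14
Click 4 (0,3) count=2: revealed 1 new [(0,3)] -> total=15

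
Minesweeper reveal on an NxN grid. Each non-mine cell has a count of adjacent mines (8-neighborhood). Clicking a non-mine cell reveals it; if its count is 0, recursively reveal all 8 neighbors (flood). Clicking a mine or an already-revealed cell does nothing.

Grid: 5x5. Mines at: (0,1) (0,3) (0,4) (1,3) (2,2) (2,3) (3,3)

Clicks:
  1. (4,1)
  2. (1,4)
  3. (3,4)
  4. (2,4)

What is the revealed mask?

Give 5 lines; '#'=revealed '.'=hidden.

Click 1 (4,1) count=0: revealed 10 new [(1,0) (1,1) (2,0) (2,1) (3,0) (3,1) (3,2) (4,0) (4,1) (4,2)] -> total=10
Click 2 (1,4) count=4: revealed 1 new [(1,4)] -> total=11
Click 3 (3,4) count=2: revealed 1 new [(3,4)] -> total=12
Click 4 (2,4) count=3: revealed 1 new [(2,4)] -> total=13

Answer: .....
##..#
##..#
###.#
###..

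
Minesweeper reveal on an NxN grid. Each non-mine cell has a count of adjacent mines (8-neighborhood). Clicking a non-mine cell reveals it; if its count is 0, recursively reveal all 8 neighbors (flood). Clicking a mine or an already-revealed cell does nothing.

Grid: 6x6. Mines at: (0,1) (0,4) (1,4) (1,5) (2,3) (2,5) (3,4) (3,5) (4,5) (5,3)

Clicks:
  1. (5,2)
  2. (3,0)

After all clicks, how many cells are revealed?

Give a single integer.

Click 1 (5,2) count=1: revealed 1 new [(5,2)] -> total=1
Click 2 (3,0) count=0: revealed 14 new [(1,0) (1,1) (1,2) (2,0) (2,1) (2,2) (3,0) (3,1) (3,2) (4,0) (4,1) (4,2) (5,0) (5,1)] -> total=15

Answer: 15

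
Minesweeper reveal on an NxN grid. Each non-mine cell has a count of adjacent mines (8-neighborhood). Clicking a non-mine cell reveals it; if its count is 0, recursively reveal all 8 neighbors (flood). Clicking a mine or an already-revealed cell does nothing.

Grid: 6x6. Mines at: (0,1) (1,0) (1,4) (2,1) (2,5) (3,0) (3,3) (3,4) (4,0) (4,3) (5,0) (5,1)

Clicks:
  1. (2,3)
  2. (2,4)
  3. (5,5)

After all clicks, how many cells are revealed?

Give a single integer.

Click 1 (2,3) count=3: revealed 1 new [(2,3)] -> total=1
Click 2 (2,4) count=4: revealed 1 new [(2,4)] -> total=2
Click 3 (5,5) count=0: revealed 4 new [(4,4) (4,5) (5,4) (5,5)] -> total=6

Answer: 6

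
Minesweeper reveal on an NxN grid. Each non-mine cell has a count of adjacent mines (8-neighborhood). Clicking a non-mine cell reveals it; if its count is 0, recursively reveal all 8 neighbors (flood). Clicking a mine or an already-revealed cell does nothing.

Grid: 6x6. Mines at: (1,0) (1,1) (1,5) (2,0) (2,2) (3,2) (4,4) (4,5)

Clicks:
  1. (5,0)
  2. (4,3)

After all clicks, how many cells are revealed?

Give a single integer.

Answer: 10

Derivation:
Click 1 (5,0) count=0: revealed 10 new [(3,0) (3,1) (4,0) (4,1) (4,2) (4,3) (5,0) (5,1) (5,2) (5,3)] -> total=10
Click 2 (4,3) count=2: revealed 0 new [(none)] -> total=10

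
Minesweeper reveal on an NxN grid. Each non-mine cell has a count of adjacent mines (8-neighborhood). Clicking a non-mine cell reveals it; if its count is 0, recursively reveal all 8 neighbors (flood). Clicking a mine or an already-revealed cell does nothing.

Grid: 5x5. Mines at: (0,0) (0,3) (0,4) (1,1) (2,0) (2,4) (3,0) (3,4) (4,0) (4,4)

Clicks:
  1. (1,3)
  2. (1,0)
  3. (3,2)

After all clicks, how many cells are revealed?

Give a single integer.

Answer: 11

Derivation:
Click 1 (1,3) count=3: revealed 1 new [(1,3)] -> total=1
Click 2 (1,0) count=3: revealed 1 new [(1,0)] -> total=2
Click 3 (3,2) count=0: revealed 9 new [(2,1) (2,2) (2,3) (3,1) (3,2) (3,3) (4,1) (4,2) (4,3)] -> total=11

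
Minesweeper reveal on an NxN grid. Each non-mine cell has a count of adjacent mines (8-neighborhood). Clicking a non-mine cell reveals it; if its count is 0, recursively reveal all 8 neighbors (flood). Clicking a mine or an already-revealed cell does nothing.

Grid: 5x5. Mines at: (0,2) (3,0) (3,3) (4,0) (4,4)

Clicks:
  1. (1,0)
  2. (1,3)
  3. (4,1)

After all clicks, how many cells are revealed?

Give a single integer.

Click 1 (1,0) count=0: revealed 6 new [(0,0) (0,1) (1,0) (1,1) (2,0) (2,1)] -> total=6
Click 2 (1,3) count=1: revealed 1 new [(1,3)] -> total=7
Click 3 (4,1) count=2: revealed 1 new [(4,1)] -> total=8

Answer: 8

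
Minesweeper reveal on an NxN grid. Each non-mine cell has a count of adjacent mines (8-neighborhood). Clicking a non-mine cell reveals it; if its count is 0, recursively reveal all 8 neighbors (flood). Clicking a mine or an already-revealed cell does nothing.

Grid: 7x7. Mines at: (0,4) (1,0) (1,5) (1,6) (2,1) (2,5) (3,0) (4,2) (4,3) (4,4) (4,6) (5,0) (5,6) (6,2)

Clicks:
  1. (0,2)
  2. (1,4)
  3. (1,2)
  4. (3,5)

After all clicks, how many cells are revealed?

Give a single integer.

Click 1 (0,2) count=0: revealed 6 new [(0,1) (0,2) (0,3) (1,1) (1,2) (1,3)] -> total=6
Click 2 (1,4) count=3: revealed 1 new [(1,4)] -> total=7
Click 3 (1,2) count=1: revealed 0 new [(none)] -> total=7
Click 4 (3,5) count=3: revealed 1 new [(3,5)] -> total=8

Answer: 8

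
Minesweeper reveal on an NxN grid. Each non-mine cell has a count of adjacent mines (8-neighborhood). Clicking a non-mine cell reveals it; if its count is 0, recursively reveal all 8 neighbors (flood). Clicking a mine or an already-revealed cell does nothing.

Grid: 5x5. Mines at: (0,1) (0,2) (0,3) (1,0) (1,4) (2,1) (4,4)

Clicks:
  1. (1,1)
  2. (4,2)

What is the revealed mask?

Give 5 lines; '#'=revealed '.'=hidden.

Answer: .....
.#...
.....
####.
####.

Derivation:
Click 1 (1,1) count=4: revealed 1 new [(1,1)] -> total=1
Click 2 (4,2) count=0: revealed 8 new [(3,0) (3,1) (3,2) (3,3) (4,0) (4,1) (4,2) (4,3)] -> total=9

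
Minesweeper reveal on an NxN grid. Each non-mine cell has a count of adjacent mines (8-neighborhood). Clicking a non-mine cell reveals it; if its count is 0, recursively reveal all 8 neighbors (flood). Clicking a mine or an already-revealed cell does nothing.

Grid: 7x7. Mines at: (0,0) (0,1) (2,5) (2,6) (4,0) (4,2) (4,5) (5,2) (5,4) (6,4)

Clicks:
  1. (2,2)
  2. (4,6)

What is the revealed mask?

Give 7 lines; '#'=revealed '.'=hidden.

Click 1 (2,2) count=0: revealed 22 new [(0,2) (0,3) (0,4) (0,5) (0,6) (1,0) (1,1) (1,2) (1,3) (1,4) (1,5) (1,6) (2,0) (2,1) (2,2) (2,3) (2,4) (3,0) (3,1) (3,2) (3,3) (3,4)] -> total=22
Click 2 (4,6) count=1: revealed 1 new [(4,6)] -> total=23

Answer: ..#####
#######
#####..
#####..
......#
.......
.......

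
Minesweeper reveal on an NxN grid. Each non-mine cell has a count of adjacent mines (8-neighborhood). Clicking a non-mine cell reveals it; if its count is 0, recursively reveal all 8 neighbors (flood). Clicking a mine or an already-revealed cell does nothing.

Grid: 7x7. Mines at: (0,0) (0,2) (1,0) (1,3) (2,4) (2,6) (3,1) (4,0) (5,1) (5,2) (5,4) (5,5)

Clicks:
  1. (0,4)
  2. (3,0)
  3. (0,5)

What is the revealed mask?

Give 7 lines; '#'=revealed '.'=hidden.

Click 1 (0,4) count=1: revealed 1 new [(0,4)] -> total=1
Click 2 (3,0) count=2: revealed 1 new [(3,0)] -> total=2
Click 3 (0,5) count=0: revealed 5 new [(0,5) (0,6) (1,4) (1,5) (1,6)] -> total=7

Answer: ....###
....###
.......
#......
.......
.......
.......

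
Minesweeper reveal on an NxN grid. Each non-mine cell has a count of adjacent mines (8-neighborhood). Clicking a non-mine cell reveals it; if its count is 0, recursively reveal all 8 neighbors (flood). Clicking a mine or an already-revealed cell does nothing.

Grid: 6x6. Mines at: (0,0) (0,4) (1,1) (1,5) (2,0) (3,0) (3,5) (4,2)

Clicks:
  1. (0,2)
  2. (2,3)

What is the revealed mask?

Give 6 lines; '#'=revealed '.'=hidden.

Click 1 (0,2) count=1: revealed 1 new [(0,2)] -> total=1
Click 2 (2,3) count=0: revealed 9 new [(1,2) (1,3) (1,4) (2,2) (2,3) (2,4) (3,2) (3,3) (3,4)] -> total=10

Answer: ..#...
..###.
..###.
..###.
......
......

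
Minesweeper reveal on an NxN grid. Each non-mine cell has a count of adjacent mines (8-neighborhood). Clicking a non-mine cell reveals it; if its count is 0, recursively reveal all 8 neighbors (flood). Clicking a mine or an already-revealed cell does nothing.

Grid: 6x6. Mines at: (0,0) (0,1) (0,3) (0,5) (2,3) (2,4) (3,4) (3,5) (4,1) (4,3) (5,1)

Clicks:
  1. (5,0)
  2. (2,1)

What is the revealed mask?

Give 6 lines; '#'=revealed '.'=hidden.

Answer: ......
###...
###...
###...
......
#.....

Derivation:
Click 1 (5,0) count=2: revealed 1 new [(5,0)] -> total=1
Click 2 (2,1) count=0: revealed 9 new [(1,0) (1,1) (1,2) (2,0) (2,1) (2,2) (3,0) (3,1) (3,2)] -> total=10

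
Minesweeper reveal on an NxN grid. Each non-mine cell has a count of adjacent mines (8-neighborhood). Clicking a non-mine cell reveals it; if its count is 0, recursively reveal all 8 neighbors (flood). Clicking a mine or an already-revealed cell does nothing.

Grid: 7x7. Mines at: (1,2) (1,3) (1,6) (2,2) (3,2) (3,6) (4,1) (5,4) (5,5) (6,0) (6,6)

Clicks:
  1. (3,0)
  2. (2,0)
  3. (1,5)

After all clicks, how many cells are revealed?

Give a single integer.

Answer: 9

Derivation:
Click 1 (3,0) count=1: revealed 1 new [(3,0)] -> total=1
Click 2 (2,0) count=0: revealed 7 new [(0,0) (0,1) (1,0) (1,1) (2,0) (2,1) (3,1)] -> total=8
Click 3 (1,5) count=1: revealed 1 new [(1,5)] -> total=9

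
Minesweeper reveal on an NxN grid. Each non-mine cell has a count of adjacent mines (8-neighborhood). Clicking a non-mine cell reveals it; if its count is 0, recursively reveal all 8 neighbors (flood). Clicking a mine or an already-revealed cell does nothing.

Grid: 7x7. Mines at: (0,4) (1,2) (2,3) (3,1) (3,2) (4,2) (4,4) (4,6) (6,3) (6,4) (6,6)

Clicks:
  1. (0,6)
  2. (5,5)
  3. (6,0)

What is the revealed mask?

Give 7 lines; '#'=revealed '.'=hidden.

Answer: .....##
....###
....###
....###
##.....
###..#.
###....

Derivation:
Click 1 (0,6) count=0: revealed 11 new [(0,5) (0,6) (1,4) (1,5) (1,6) (2,4) (2,5) (2,6) (3,4) (3,5) (3,6)] -> total=11
Click 2 (5,5) count=4: revealed 1 new [(5,5)] -> total=12
Click 3 (6,0) count=0: revealed 8 new [(4,0) (4,1) (5,0) (5,1) (5,2) (6,0) (6,1) (6,2)] -> total=20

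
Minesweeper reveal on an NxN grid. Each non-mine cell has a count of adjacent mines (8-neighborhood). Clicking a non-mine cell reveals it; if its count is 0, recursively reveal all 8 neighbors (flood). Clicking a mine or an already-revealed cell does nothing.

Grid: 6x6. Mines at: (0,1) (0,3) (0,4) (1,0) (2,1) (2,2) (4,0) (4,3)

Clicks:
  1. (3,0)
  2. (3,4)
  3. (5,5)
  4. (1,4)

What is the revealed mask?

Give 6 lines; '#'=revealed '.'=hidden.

Answer: ......
...###
...###
#..###
....##
....##

Derivation:
Click 1 (3,0) count=2: revealed 1 new [(3,0)] -> total=1
Click 2 (3,4) count=1: revealed 1 new [(3,4)] -> total=2
Click 3 (5,5) count=0: revealed 12 new [(1,3) (1,4) (1,5) (2,3) (2,4) (2,5) (3,3) (3,5) (4,4) (4,5) (5,4) (5,5)] -> total=14
Click 4 (1,4) count=2: revealed 0 new [(none)] -> total=14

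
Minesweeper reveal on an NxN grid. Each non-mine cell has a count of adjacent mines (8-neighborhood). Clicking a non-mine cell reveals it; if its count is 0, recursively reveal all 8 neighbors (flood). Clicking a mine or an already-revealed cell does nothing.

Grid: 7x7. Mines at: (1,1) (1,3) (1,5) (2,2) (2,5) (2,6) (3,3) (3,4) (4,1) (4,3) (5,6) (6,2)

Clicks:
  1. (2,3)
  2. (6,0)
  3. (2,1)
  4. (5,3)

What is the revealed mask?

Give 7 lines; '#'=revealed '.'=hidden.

Click 1 (2,3) count=4: revealed 1 new [(2,3)] -> total=1
Click 2 (6,0) count=0: revealed 4 new [(5,0) (5,1) (6,0) (6,1)] -> total=5
Click 3 (2,1) count=2: revealed 1 new [(2,1)] -> total=6
Click 4 (5,3) count=2: revealed 1 new [(5,3)] -> total=7

Answer: .......
.......
.#.#...
.......
.......
##.#...
##.....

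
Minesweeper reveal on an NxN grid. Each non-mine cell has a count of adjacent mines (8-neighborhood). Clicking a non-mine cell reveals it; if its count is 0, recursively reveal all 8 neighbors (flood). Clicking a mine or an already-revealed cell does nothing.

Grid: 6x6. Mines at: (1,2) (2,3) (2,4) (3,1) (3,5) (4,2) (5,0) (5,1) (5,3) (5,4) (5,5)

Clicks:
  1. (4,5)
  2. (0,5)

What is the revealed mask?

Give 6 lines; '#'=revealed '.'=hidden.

Click 1 (4,5) count=3: revealed 1 new [(4,5)] -> total=1
Click 2 (0,5) count=0: revealed 6 new [(0,3) (0,4) (0,5) (1,3) (1,4) (1,5)] -> total=7

Answer: ...###
...###
......
......
.....#
......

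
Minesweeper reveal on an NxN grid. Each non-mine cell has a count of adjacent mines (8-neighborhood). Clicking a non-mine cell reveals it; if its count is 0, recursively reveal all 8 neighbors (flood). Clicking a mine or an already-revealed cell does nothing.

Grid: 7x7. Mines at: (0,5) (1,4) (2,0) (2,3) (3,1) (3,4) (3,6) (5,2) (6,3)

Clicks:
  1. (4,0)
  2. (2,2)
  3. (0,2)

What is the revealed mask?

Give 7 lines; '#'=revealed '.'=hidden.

Click 1 (4,0) count=1: revealed 1 new [(4,0)] -> total=1
Click 2 (2,2) count=2: revealed 1 new [(2,2)] -> total=2
Click 3 (0,2) count=0: revealed 8 new [(0,0) (0,1) (0,2) (0,3) (1,0) (1,1) (1,2) (1,3)] -> total=10

Answer: ####...
####...
..#....
.......
#......
.......
.......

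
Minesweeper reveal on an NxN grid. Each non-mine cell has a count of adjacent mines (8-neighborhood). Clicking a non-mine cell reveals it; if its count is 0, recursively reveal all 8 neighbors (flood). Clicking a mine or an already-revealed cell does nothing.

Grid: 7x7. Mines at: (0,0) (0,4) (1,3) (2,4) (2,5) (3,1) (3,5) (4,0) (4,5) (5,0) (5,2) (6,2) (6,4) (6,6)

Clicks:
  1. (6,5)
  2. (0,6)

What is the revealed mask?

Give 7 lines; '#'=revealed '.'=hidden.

Click 1 (6,5) count=2: revealed 1 new [(6,5)] -> total=1
Click 2 (0,6) count=0: revealed 4 new [(0,5) (0,6) (1,5) (1,6)] -> total=5

Answer: .....##
.....##
.......
.......
.......
.......
.....#.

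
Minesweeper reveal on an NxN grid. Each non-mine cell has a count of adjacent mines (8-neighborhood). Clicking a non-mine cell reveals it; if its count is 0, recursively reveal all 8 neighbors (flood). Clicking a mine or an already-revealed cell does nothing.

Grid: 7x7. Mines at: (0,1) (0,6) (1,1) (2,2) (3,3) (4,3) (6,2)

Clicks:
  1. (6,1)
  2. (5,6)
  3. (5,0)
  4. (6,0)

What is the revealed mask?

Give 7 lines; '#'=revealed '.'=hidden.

Answer: ..####.
..#####
##.####
###.###
###.###
#######
##.####

Derivation:
Click 1 (6,1) count=1: revealed 1 new [(6,1)] -> total=1
Click 2 (5,6) count=0: revealed 27 new [(0,2) (0,3) (0,4) (0,5) (1,2) (1,3) (1,4) (1,5) (1,6) (2,3) (2,4) (2,5) (2,6) (3,4) (3,5) (3,6) (4,4) (4,5) (4,6) (5,3) (5,4) (5,5) (5,6) (6,3) (6,4) (6,5) (6,6)] -> total=28
Click 3 (5,0) count=0: revealed 12 new [(2,0) (2,1) (3,0) (3,1) (3,2) (4,0) (4,1) (4,2) (5,0) (5,1) (5,2) (6,0)] -> total=40
Click 4 (6,0) count=0: revealed 0 new [(none)] -> total=40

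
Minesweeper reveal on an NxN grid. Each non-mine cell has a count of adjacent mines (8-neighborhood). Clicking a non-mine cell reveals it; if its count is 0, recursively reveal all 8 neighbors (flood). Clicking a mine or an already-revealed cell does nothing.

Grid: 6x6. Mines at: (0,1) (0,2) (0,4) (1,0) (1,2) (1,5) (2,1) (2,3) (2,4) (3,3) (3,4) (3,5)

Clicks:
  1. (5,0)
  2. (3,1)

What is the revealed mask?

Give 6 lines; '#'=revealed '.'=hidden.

Answer: ......
......
......
###...
######
######

Derivation:
Click 1 (5,0) count=0: revealed 15 new [(3,0) (3,1) (3,2) (4,0) (4,1) (4,2) (4,3) (4,4) (4,5) (5,0) (5,1) (5,2) (5,3) (5,4) (5,5)] -> total=15
Click 2 (3,1) count=1: revealed 0 new [(none)] -> total=15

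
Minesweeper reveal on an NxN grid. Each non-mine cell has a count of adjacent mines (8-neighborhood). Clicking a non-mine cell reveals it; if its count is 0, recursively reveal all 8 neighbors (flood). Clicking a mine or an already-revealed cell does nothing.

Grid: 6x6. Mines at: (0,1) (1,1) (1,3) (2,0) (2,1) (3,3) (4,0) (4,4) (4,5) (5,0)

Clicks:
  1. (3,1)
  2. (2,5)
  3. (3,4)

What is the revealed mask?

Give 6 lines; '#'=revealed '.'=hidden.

Click 1 (3,1) count=3: revealed 1 new [(3,1)] -> total=1
Click 2 (2,5) count=0: revealed 8 new [(0,4) (0,5) (1,4) (1,5) (2,4) (2,5) (3,4) (3,5)] -> total=9
Click 3 (3,4) count=3: revealed 0 new [(none)] -> total=9

Answer: ....##
....##
....##
.#..##
......
......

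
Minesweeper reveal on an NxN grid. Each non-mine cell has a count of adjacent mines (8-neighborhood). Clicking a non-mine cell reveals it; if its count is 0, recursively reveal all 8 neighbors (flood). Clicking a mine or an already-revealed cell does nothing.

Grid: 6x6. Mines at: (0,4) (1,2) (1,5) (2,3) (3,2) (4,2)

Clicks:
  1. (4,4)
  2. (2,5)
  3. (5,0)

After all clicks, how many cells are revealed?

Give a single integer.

Click 1 (4,4) count=0: revealed 11 new [(2,4) (2,5) (3,3) (3,4) (3,5) (4,3) (4,4) (4,5) (5,3) (5,4) (5,5)] -> total=11
Click 2 (2,5) count=1: revealed 0 new [(none)] -> total=11
Click 3 (5,0) count=0: revealed 12 new [(0,0) (0,1) (1,0) (1,1) (2,0) (2,1) (3,0) (3,1) (4,0) (4,1) (5,0) (5,1)] -> total=23

Answer: 23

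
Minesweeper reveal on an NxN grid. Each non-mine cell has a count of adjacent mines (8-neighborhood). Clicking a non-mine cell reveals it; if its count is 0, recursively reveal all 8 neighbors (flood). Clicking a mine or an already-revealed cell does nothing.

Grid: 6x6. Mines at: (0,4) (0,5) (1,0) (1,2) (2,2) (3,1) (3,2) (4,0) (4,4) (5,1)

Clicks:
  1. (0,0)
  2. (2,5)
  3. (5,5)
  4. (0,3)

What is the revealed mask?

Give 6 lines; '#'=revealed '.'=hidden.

Click 1 (0,0) count=1: revealed 1 new [(0,0)] -> total=1
Click 2 (2,5) count=0: revealed 9 new [(1,3) (1,4) (1,5) (2,3) (2,4) (2,5) (3,3) (3,4) (3,5)] -> total=10
Click 3 (5,5) count=1: revealed 1 new [(5,5)] -> total=11
Click 4 (0,3) count=2: revealed 1 new [(0,3)] -> total=12

Answer: #..#..
...###
...###
...###
......
.....#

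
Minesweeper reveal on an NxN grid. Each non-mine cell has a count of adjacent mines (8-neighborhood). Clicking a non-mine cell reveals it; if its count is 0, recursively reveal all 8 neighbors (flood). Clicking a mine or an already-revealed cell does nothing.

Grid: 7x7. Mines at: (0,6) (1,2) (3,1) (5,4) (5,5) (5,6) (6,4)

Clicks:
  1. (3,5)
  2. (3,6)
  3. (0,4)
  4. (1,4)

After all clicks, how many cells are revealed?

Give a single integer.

Answer: 22

Derivation:
Click 1 (3,5) count=0: revealed 22 new [(0,3) (0,4) (0,5) (1,3) (1,4) (1,5) (1,6) (2,2) (2,3) (2,4) (2,5) (2,6) (3,2) (3,3) (3,4) (3,5) (3,6) (4,2) (4,3) (4,4) (4,5) (4,6)] -> total=22
Click 2 (3,6) count=0: revealed 0 new [(none)] -> total=22
Click 3 (0,4) count=0: revealed 0 new [(none)] -> total=22
Click 4 (1,4) count=0: revealed 0 new [(none)] -> total=22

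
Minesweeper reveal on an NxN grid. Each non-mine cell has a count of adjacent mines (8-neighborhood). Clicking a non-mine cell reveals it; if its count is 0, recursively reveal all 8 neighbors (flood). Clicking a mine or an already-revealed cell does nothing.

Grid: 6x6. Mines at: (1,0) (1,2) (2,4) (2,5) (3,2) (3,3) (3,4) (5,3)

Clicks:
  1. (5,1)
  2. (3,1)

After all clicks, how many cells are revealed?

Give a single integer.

Answer: 10

Derivation:
Click 1 (5,1) count=0: revealed 10 new [(2,0) (2,1) (3,0) (3,1) (4,0) (4,1) (4,2) (5,0) (5,1) (5,2)] -> total=10
Click 2 (3,1) count=1: revealed 0 new [(none)] -> total=10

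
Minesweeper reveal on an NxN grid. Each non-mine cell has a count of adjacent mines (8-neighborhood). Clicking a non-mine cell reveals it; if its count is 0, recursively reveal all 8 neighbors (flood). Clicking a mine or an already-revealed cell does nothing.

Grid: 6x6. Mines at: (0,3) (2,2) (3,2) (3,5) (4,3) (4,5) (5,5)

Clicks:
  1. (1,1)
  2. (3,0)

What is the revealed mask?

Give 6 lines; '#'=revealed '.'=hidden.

Answer: ###...
###...
##....
##....
###...
###...

Derivation:
Click 1 (1,1) count=1: revealed 1 new [(1,1)] -> total=1
Click 2 (3,0) count=0: revealed 15 new [(0,0) (0,1) (0,2) (1,0) (1,2) (2,0) (2,1) (3,0) (3,1) (4,0) (4,1) (4,2) (5,0) (5,1) (5,2)] -> total=16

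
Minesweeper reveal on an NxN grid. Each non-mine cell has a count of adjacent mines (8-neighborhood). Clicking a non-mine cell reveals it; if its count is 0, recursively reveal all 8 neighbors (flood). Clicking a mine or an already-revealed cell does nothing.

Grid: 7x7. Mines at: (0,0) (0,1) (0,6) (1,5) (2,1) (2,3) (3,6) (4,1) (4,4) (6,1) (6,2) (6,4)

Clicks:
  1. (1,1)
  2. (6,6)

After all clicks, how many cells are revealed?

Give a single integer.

Answer: 7

Derivation:
Click 1 (1,1) count=3: revealed 1 new [(1,1)] -> total=1
Click 2 (6,6) count=0: revealed 6 new [(4,5) (4,6) (5,5) (5,6) (6,5) (6,6)] -> total=7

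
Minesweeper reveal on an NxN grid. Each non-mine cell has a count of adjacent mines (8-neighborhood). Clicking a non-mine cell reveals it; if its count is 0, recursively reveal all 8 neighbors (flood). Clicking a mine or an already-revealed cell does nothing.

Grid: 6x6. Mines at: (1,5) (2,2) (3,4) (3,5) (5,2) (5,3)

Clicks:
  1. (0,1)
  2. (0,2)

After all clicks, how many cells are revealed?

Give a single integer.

Click 1 (0,1) count=0: revealed 18 new [(0,0) (0,1) (0,2) (0,3) (0,4) (1,0) (1,1) (1,2) (1,3) (1,4) (2,0) (2,1) (3,0) (3,1) (4,0) (4,1) (5,0) (5,1)] -> total=18
Click 2 (0,2) count=0: revealed 0 new [(none)] -> total=18

Answer: 18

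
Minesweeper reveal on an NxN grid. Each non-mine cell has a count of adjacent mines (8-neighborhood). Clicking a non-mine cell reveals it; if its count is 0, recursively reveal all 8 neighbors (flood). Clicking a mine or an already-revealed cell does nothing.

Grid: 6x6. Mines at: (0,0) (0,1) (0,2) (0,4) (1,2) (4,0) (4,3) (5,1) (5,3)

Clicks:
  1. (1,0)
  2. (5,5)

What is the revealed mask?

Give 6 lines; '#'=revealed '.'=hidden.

Click 1 (1,0) count=2: revealed 1 new [(1,0)] -> total=1
Click 2 (5,5) count=0: revealed 13 new [(1,3) (1,4) (1,5) (2,3) (2,4) (2,5) (3,3) (3,4) (3,5) (4,4) (4,5) (5,4) (5,5)] -> total=14

Answer: ......
#..###
...###
...###
....##
....##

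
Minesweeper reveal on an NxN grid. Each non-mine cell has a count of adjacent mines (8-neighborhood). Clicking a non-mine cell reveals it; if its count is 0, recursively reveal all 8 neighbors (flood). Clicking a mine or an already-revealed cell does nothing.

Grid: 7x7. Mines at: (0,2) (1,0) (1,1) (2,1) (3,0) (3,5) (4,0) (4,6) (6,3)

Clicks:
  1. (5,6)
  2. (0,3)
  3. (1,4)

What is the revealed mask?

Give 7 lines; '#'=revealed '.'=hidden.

Answer: ...####
..#####
..#####
.####..
.####..
.####.#
.......

Derivation:
Click 1 (5,6) count=1: revealed 1 new [(5,6)] -> total=1
Click 2 (0,3) count=1: revealed 1 new [(0,3)] -> total=2
Click 3 (1,4) count=0: revealed 25 new [(0,4) (0,5) (0,6) (1,2) (1,3) (1,4) (1,5) (1,6) (2,2) (2,3) (2,4) (2,5) (2,6) (3,1) (3,2) (3,3) (3,4) (4,1) (4,2) (4,3) (4,4) (5,1) (5,2) (5,3) (5,4)] -> total=27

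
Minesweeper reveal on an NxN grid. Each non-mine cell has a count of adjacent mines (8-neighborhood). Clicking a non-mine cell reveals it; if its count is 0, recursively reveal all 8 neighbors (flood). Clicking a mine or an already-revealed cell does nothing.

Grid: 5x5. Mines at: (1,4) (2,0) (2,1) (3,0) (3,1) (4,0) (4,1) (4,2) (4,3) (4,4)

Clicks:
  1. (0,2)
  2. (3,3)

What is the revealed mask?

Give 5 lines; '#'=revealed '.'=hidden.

Answer: ####.
####.
.....
...#.
.....

Derivation:
Click 1 (0,2) count=0: revealed 8 new [(0,0) (0,1) (0,2) (0,3) (1,0) (1,1) (1,2) (1,3)] -> total=8
Click 2 (3,3) count=3: revealed 1 new [(3,3)] -> total=9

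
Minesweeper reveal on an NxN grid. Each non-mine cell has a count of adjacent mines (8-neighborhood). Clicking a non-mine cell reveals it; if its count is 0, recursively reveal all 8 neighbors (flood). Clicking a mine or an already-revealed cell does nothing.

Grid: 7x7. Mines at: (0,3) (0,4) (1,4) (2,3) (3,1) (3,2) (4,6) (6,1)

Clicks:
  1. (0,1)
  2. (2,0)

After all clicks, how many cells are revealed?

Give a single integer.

Answer: 9

Derivation:
Click 1 (0,1) count=0: revealed 9 new [(0,0) (0,1) (0,2) (1,0) (1,1) (1,2) (2,0) (2,1) (2,2)] -> total=9
Click 2 (2,0) count=1: revealed 0 new [(none)] -> total=9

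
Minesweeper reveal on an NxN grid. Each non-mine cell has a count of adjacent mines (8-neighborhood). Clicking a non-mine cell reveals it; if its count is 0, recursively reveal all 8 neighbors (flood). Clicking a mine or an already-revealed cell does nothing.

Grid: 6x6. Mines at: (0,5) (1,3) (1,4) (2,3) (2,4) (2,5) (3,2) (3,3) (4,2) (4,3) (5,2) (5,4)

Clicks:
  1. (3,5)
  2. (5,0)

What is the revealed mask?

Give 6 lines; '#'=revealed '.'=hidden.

Answer: ###...
###...
###...
##...#
##....
##....

Derivation:
Click 1 (3,5) count=2: revealed 1 new [(3,5)] -> total=1
Click 2 (5,0) count=0: revealed 15 new [(0,0) (0,1) (0,2) (1,0) (1,1) (1,2) (2,0) (2,1) (2,2) (3,0) (3,1) (4,0) (4,1) (5,0) (5,1)] -> total=16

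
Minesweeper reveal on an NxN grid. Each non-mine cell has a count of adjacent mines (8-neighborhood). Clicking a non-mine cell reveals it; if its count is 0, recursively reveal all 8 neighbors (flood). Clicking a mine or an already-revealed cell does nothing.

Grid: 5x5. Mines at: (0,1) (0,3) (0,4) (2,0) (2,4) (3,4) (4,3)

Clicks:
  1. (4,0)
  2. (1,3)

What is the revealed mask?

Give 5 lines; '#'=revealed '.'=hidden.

Click 1 (4,0) count=0: revealed 6 new [(3,0) (3,1) (3,2) (4,0) (4,1) (4,2)] -> total=6
Click 2 (1,3) count=3: revealed 1 new [(1,3)] -> total=7

Answer: .....
...#.
.....
###..
###..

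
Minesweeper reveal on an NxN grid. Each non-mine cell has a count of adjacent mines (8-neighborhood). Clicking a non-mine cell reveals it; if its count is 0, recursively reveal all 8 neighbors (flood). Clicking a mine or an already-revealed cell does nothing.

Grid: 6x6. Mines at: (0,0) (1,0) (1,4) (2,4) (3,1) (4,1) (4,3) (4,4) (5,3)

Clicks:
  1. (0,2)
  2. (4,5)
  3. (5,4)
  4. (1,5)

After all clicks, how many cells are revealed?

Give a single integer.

Click 1 (0,2) count=0: revealed 9 new [(0,1) (0,2) (0,3) (1,1) (1,2) (1,3) (2,1) (2,2) (2,3)] -> total=9
Click 2 (4,5) count=1: revealed 1 new [(4,5)] -> total=10
Click 3 (5,4) count=3: revealed 1 new [(5,4)] -> total=11
Click 4 (1,5) count=2: revealed 1 new [(1,5)] -> total=12

Answer: 12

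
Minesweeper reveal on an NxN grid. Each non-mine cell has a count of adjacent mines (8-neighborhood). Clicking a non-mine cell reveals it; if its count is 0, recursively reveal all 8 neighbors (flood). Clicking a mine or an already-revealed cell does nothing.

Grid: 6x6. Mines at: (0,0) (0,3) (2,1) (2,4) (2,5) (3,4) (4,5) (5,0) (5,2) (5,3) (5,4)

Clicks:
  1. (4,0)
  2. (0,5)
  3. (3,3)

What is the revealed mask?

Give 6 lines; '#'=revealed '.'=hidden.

Click 1 (4,0) count=1: revealed 1 new [(4,0)] -> total=1
Click 2 (0,5) count=0: revealed 4 new [(0,4) (0,5) (1,4) (1,5)] -> total=5
Click 3 (3,3) count=2: revealed 1 new [(3,3)] -> total=6

Answer: ....##
....##
......
...#..
#.....
......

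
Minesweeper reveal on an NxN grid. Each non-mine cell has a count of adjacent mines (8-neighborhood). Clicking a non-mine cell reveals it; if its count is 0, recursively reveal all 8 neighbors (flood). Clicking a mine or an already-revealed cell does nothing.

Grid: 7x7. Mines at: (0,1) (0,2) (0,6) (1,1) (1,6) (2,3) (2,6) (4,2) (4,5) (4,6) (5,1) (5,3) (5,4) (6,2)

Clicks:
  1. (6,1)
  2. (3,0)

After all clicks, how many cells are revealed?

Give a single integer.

Click 1 (6,1) count=2: revealed 1 new [(6,1)] -> total=1
Click 2 (3,0) count=0: revealed 6 new [(2,0) (2,1) (3,0) (3,1) (4,0) (4,1)] -> total=7

Answer: 7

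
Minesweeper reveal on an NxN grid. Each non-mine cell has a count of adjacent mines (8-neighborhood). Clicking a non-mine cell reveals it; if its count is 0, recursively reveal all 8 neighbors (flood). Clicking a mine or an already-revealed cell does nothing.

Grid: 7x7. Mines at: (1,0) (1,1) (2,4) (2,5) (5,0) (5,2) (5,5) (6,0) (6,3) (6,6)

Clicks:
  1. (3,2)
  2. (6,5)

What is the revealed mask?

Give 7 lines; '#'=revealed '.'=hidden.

Answer: .......
.......
####...
####...
####...
.......
.....#.

Derivation:
Click 1 (3,2) count=0: revealed 12 new [(2,0) (2,1) (2,2) (2,3) (3,0) (3,1) (3,2) (3,3) (4,0) (4,1) (4,2) (4,3)] -> total=12
Click 2 (6,5) count=2: revealed 1 new [(6,5)] -> total=13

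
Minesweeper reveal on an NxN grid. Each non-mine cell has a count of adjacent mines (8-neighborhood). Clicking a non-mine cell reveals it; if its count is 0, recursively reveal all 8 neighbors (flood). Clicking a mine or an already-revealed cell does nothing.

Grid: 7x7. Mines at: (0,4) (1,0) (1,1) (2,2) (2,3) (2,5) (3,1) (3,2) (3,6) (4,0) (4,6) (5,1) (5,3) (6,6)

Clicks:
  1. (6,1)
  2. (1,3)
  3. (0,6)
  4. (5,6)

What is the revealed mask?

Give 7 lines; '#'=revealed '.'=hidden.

Answer: .....##
...#.##
.......
.......
.......
......#
.#.....

Derivation:
Click 1 (6,1) count=1: revealed 1 new [(6,1)] -> total=1
Click 2 (1,3) count=3: revealed 1 new [(1,3)] -> total=2
Click 3 (0,6) count=0: revealed 4 new [(0,5) (0,6) (1,5) (1,6)] -> total=6
Click 4 (5,6) count=2: revealed 1 new [(5,6)] -> total=7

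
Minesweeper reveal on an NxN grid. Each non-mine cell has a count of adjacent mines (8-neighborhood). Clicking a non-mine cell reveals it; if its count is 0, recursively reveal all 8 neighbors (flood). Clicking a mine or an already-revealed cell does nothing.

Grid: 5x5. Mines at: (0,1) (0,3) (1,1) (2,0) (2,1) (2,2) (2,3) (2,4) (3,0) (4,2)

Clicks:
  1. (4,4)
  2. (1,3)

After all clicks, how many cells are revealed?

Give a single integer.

Answer: 5

Derivation:
Click 1 (4,4) count=0: revealed 4 new [(3,3) (3,4) (4,3) (4,4)] -> total=4
Click 2 (1,3) count=4: revealed 1 new [(1,3)] -> total=5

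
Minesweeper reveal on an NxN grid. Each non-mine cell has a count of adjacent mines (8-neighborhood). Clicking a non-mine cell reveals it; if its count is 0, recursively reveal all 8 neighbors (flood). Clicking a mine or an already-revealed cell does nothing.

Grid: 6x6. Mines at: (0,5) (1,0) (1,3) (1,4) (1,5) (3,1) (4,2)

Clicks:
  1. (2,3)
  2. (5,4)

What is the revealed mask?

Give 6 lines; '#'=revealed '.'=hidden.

Answer: ......
......
...###
...###
...###
...###

Derivation:
Click 1 (2,3) count=2: revealed 1 new [(2,3)] -> total=1
Click 2 (5,4) count=0: revealed 11 new [(2,4) (2,5) (3,3) (3,4) (3,5) (4,3) (4,4) (4,5) (5,3) (5,4) (5,5)] -> total=12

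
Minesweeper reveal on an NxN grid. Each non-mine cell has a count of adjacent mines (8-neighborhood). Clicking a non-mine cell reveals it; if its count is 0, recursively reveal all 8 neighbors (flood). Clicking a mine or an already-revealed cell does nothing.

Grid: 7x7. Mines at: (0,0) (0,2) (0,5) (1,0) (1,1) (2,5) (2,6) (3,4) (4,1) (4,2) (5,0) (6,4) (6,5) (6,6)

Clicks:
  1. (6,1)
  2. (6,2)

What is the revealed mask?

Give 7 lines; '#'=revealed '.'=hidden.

Click 1 (6,1) count=1: revealed 1 new [(6,1)] -> total=1
Click 2 (6,2) count=0: revealed 5 new [(5,1) (5,2) (5,3) (6,2) (6,3)] -> total=6

Answer: .......
.......
.......
.......
.......
.###...
.###...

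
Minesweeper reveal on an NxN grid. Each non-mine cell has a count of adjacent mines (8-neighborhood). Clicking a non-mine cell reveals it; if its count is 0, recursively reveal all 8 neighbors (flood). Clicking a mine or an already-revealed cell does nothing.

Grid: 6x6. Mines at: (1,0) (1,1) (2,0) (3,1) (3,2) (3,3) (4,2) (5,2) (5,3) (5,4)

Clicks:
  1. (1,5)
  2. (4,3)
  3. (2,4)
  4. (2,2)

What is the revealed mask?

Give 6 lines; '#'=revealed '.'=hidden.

Click 1 (1,5) count=0: revealed 16 new [(0,2) (0,3) (0,4) (0,5) (1,2) (1,3) (1,4) (1,5) (2,2) (2,3) (2,4) (2,5) (3,4) (3,5) (4,4) (4,5)] -> total=16
Click 2 (4,3) count=6: revealed 1 new [(4,3)] -> total=17
Click 3 (2,4) count=1: revealed 0 new [(none)] -> total=17
Click 4 (2,2) count=4: revealed 0 new [(none)] -> total=17

Answer: ..####
..####
..####
....##
...###
......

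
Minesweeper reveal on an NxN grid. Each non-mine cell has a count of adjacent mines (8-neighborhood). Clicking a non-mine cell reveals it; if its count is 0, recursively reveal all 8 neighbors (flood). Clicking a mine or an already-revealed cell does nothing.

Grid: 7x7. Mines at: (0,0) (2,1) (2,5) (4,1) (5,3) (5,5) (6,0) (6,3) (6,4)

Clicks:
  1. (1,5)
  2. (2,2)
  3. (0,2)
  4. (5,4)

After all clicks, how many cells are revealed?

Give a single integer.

Click 1 (1,5) count=1: revealed 1 new [(1,5)] -> total=1
Click 2 (2,2) count=1: revealed 1 new [(2,2)] -> total=2
Click 3 (0,2) count=0: revealed 19 new [(0,1) (0,2) (0,3) (0,4) (0,5) (0,6) (1,1) (1,2) (1,3) (1,4) (1,6) (2,3) (2,4) (3,2) (3,3) (3,4) (4,2) (4,3) (4,4)] -> total=21
Click 4 (5,4) count=4: revealed 1 new [(5,4)] -> total=22

Answer: 22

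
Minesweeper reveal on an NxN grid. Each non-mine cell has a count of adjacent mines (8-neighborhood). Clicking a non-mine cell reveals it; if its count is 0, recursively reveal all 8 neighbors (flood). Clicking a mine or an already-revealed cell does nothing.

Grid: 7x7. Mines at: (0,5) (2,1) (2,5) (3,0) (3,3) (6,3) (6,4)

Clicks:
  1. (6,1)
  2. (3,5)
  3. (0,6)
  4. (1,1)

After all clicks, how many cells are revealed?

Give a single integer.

Answer: 12

Derivation:
Click 1 (6,1) count=0: revealed 9 new [(4,0) (4,1) (4,2) (5,0) (5,1) (5,2) (6,0) (6,1) (6,2)] -> total=9
Click 2 (3,5) count=1: revealed 1 new [(3,5)] -> total=10
Click 3 (0,6) count=1: revealed 1 new [(0,6)] -> total=11
Click 4 (1,1) count=1: revealed 1 new [(1,1)] -> total=12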